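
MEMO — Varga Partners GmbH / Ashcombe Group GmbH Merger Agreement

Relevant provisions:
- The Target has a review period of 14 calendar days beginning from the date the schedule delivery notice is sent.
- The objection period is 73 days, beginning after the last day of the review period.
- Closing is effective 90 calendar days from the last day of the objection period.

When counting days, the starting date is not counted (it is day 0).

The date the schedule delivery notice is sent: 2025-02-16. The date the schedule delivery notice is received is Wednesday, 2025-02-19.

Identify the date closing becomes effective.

2025-08-12

The last day of the review period: 14 calendar days after 2025-02-16 is 2025-03-02.
The last day of the objection period: 2025-03-02 + 73 days = 2025-05-14.
The date closing becomes effective: 90 calendar days after 2025-05-14 is 2025-08-12.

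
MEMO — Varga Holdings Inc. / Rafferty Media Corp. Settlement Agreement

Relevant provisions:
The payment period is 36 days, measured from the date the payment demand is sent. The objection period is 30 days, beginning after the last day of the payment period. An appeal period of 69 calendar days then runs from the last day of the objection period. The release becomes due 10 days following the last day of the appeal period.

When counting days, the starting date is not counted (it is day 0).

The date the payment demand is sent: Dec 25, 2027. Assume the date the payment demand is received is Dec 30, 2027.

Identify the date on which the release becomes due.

The last day of the payment period: 36 calendar days after Dec 25, 2027 is Jan 30, 2028.
The last day of the objection period: Jan 30, 2028 + 30 days = Feb 29, 2028.
The last day of the appeal period: 69 calendar days after Feb 29, 2028 is May 8, 2028.
The date on which the release becomes due: May 8, 2028 + 10 days = May 18, 2028.

May 18, 2028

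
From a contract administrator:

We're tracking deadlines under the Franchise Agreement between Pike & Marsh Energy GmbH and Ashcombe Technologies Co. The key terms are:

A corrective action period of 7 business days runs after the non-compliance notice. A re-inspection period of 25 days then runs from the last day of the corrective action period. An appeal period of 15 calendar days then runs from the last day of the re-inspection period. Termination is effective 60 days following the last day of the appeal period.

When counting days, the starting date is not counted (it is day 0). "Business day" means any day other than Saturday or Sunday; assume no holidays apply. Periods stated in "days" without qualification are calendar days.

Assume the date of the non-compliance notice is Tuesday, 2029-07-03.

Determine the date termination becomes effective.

The last day of the corrective action period: 7 business days after Tuesday, 2029-07-03, skipping weekends — Jul 4, Jul 5, Jul 6, Jul 9, Jul 10, Jul 11, Jul 12 — lands on Thursday, 2029-07-12.
The last day of the re-inspection period: 2029-07-12 + 25 days = 2029-08-06.
Adding 15 calendar days to 2029-08-06 gives 2029-08-21, which is the last day of the appeal period.
The date termination becomes effective: 2029-08-21 + 60 days = 2029-10-20.

2029-10-20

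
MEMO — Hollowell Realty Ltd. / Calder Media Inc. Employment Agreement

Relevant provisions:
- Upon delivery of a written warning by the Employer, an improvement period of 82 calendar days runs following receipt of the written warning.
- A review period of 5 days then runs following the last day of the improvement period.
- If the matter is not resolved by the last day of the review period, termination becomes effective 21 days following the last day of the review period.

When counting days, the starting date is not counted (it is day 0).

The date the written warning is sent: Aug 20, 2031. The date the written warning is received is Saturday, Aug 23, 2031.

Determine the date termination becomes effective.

Dec 9, 2031

The last day of the improvement period: Aug 23, 2031 + 82 days = Nov 13, 2031.
Adding 5 calendar days to Nov 13, 2031 gives Nov 18, 2031, which is the last day of the review period.
The date termination becomes effective: 21 calendar days after Nov 18, 2031 is Dec 9, 2031.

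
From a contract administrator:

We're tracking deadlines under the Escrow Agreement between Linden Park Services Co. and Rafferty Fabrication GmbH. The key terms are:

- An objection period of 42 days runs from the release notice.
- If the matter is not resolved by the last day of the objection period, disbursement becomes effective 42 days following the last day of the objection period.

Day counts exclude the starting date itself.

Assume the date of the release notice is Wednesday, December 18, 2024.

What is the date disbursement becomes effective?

March 12, 2025

Adding 42 calendar days to December 18, 2024 gives January 29, 2025, which is the last day of the objection period.
The date disbursement becomes effective: January 29, 2025 + 42 days = March 12, 2025.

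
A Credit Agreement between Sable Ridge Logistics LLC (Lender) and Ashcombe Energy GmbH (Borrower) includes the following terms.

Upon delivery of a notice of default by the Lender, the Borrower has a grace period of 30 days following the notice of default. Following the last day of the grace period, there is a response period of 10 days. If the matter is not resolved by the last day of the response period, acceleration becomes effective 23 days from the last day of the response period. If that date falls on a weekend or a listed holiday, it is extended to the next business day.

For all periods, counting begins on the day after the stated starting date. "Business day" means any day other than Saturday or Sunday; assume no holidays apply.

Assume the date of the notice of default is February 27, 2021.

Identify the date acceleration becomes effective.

May 3, 2021

Adding 30 calendar days to February 27, 2021 gives March 29, 2021, which is the last day of the grace period.
The last day of the response period: March 29, 2021 + 10 days = April 8, 2021.
Adding 23 calendar days to April 8, 2021 gives May 1, 2021, which is the date acceleration becomes effective. That falls on a Saturday, so it rolls to the next business day, Monday, May 3, 2021.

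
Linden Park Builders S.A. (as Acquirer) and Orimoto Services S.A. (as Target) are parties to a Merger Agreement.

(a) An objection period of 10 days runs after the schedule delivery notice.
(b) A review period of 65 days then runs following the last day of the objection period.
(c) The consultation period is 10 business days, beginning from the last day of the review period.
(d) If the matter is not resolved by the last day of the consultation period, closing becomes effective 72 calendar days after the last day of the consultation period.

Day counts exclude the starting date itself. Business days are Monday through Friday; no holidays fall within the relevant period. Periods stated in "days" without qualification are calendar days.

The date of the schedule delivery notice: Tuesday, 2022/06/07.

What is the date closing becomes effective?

2022/11/13

Adding 10 calendar days to 2022/06/07 gives 2022/06/17, which is the last day of the objection period.
The last day of the review period: 2022/06/17 + 65 days = 2022/08/21.
From Sunday, 2022/08/21, 10 business days (Aug 22, Aug 23, Aug 24, Aug 25, Aug 26, Aug 29, Aug 30, Aug 31, Sep 1, Sep 2, skipping weekends) brings us to Friday, 2022/09/02, which is the last day of the consultation period.
Adding 72 calendar days to 2022/09/02 gives 2022/11/13, which is the date closing becomes effective.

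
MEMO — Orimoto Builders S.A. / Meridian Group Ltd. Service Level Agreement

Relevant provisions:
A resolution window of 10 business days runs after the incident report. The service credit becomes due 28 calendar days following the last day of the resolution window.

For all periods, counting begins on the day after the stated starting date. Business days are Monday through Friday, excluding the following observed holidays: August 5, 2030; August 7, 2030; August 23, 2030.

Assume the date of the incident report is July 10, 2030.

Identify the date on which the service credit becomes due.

August 21, 2030

From Wednesday, July 10, 2030, 10 business days (Jul 11, Jul 12, Jul 15, Jul 16, Jul 17, Jul 18, Jul 19, Jul 22, Jul 23, Jul 24, skipping weekends) brings us to Wednesday, July 24, 2030, which is the last day of the resolution window.
The date on which the service credit becomes due: July 24, 2030 + 28 days = August 21, 2030.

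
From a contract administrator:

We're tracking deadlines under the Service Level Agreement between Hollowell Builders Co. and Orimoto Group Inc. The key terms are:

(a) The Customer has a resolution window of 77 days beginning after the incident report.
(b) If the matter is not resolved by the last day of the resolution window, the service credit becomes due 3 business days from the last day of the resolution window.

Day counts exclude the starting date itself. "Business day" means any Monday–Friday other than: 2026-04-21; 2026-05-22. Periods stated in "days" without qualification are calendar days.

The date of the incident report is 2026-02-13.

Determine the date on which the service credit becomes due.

The last day of the resolution window: 77 calendar days after 2026-02-13 is 2026-05-01.
The date on which the service credit becomes due: 3 business days after Friday, 2026-05-01, skipping weekends — May 4, May 5, May 6 — lands on Wednesday, 2026-05-06.

2026-05-06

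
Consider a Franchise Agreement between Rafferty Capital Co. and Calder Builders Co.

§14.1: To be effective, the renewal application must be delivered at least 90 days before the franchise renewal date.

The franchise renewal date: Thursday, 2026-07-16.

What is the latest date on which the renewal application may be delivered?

2026-07-16 minus 90 days is 2026-04-17.

2026-04-17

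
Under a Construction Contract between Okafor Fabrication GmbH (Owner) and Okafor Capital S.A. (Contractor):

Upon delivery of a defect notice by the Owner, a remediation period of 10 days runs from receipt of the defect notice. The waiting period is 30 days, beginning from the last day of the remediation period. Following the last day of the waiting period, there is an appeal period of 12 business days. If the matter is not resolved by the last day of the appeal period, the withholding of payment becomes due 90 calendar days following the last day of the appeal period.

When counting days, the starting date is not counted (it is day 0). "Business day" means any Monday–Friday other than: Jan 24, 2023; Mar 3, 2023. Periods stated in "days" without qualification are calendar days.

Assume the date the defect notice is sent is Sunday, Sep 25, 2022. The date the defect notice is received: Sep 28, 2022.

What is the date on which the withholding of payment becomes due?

Feb 21, 2023

Adding 10 calendar days to Sep 28, 2022 gives Oct 8, 2022, which is the last day of the remediation period.
The last day of the waiting period: 30 calendar days after Oct 8, 2022 is Nov 7, 2022.
From Monday, Nov 7, 2022, 12 business days (Nov 8, Nov 9, Nov 10, Nov 11, …, Nov 21, Nov 22, Nov 23, skipping weekends) brings us to Wednesday, Nov 23, 2022, which is the last day of the appeal period.
Adding 90 calendar days to Nov 23, 2022 gives Feb 21, 2023, which is the date on which the withholding of payment becomes due.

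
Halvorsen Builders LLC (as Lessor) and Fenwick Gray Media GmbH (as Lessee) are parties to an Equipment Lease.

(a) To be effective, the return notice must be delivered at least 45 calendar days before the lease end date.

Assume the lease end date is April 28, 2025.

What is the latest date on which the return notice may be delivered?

March 14, 2025

April 28, 2025 minus 45 days is March 14, 2025.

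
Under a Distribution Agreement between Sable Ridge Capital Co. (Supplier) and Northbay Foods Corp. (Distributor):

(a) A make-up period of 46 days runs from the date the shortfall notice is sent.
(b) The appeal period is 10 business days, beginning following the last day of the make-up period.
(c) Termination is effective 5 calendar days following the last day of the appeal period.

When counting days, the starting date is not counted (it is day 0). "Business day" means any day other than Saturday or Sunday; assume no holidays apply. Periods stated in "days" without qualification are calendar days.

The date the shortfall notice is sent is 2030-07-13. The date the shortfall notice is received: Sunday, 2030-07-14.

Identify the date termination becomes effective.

2030-09-16

The last day of the make-up period: 2030-07-13 + 46 days = 2030-08-28.
The last day of the appeal period: counting 10 business days from Wednesday, 2030-08-28 (Aug 29, Aug 30, Sep 2, Sep 3, Sep 4, Sep 5, Sep 6, Sep 9, Sep 10, Sep 11, skipping weekends) reaches Wednesday, 2030-09-11.
Adding 5 calendar days to 2030-09-11 gives 2030-09-16, which is the date termination becomes effective.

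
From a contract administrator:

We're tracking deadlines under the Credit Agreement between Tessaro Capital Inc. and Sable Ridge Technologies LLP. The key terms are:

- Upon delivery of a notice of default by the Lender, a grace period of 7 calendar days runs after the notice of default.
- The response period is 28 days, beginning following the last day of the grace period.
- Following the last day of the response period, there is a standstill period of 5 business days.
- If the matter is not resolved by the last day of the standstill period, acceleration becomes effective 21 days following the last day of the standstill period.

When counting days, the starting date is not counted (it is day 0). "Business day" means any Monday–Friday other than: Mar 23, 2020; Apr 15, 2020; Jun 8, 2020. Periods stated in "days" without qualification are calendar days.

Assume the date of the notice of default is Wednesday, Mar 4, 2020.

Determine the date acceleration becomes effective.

May 7, 2020

The last day of the grace period: Mar 4, 2020 + 7 days = Mar 11, 2020.
The last day of the response period: Mar 11, 2020 + 28 days = Apr 8, 2020.
The last day of the standstill period: counting 5 business days from Wednesday, Apr 8, 2020 (Apr 9, Apr 10, Apr 13, Apr 14, Apr 16, skipping weekends and the listed holiday on Apr 15) reaches Thursday, Apr 16, 2020.
Adding 21 calendar days to Apr 16, 2020 gives May 7, 2020, which is the date acceleration becomes effective.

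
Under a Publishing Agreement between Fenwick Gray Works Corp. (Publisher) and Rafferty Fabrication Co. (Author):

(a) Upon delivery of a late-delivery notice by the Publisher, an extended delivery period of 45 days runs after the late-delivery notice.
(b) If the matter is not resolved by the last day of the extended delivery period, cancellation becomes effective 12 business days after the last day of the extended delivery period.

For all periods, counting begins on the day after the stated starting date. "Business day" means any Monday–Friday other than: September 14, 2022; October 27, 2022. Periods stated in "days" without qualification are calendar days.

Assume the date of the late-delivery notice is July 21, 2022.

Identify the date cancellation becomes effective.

The last day of the extended delivery period: July 21, 2022 + 45 days = September 4, 2022.
From Sunday, September 4, 2022, 12 business days (Sep 5, Sep 6, Sep 7, Sep 8, …, Sep 19, Sep 20, Sep 21, skipping weekends and the listed holiday on Sep 14) brings us to Wednesday, September 21, 2022, which is the date cancellation becomes effective.

September 21, 2022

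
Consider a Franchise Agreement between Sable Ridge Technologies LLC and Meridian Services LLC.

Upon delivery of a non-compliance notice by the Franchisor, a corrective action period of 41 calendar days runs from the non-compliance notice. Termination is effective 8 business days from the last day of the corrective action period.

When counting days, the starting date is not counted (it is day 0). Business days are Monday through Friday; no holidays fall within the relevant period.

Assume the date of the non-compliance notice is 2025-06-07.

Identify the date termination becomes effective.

2025-07-30

Adding 41 calendar days to 2025-06-07 gives 2025-07-18, which is the last day of the corrective action period.
From Friday, 2025-07-18, 8 business days (Jul 21, Jul 22, Jul 23, Jul 24, Jul 25, Jul 28, Jul 29, Jul 30, skipping weekends) brings us to Wednesday, 2025-07-30, which is the date termination becomes effective.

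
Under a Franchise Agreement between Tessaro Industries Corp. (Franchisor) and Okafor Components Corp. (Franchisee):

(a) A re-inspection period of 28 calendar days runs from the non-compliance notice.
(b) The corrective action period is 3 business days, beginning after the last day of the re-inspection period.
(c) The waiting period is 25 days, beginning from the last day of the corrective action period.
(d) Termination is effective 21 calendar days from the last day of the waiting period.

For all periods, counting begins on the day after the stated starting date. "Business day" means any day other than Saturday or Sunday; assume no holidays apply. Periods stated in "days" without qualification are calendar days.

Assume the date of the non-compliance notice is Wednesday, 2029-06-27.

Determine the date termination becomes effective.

The last day of the re-inspection period: 28 calendar days after 2029-06-27 is 2029-07-25.
The last day of the corrective action period: 3 business days after Wednesday, 2029-07-25, skipping weekends — Jul 26, Jul 27, Jul 30 — lands on Monday, 2029-07-30.
The last day of the waiting period: 25 calendar days after 2029-07-30 is 2029-08-24.
The date termination becomes effective: 2029-08-24 + 21 days = 2029-09-14.

2029-09-14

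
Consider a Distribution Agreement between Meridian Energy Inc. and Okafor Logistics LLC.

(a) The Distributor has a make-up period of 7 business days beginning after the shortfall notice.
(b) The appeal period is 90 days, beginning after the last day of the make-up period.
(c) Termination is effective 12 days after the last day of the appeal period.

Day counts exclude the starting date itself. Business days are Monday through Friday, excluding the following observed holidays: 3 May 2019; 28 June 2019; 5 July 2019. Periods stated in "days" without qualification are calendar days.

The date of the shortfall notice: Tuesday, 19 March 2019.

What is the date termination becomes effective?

8 July 2019

From Tuesday, 19 March 2019, 7 business days (Mar 20, Mar 21, Mar 22, Mar 25, Mar 26, Mar 27, Mar 28, skipping weekends) brings us to Thursday, 28 March 2019, which is the last day of the make-up period.
The last day of the appeal period: 90 calendar days after 28 March 2019 is 26 June 2019.
Adding 12 calendar days to 26 June 2019 gives 8 July 2019, which is the date termination becomes effective.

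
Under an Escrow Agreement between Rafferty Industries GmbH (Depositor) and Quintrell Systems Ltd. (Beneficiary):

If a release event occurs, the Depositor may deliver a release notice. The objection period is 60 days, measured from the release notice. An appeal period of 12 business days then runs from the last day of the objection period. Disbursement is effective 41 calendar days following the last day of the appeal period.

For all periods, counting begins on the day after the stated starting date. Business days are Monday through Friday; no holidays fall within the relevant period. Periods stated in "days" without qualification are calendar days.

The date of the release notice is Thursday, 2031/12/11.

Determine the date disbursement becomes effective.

2032/04/06

Adding 60 calendar days to 2031/12/11 gives 2032/02/09, which is the last day of the objection period.
From Monday, 2032/02/09, 12 business days (Feb 10, Feb 11, Feb 12, Feb 13, …, Feb 23, Feb 24, Feb 25, skipping weekends) brings us to Wednesday, 2032/02/25, which is the last day of the appeal period.
The date disbursement becomes effective: 41 calendar days after 2032/02/25 is 2032/04/06.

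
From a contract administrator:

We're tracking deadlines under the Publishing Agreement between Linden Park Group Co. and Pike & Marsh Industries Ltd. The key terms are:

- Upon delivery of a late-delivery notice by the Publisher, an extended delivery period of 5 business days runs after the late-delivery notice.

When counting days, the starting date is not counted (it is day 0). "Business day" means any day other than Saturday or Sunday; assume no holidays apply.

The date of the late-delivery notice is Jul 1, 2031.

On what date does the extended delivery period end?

From Tuesday, Jul 1, 2031, 5 business days (Jul 2, Jul 3, Jul 4, Jul 7, Jul 8, skipping weekends) brings us to Tuesday, Jul 8, 2031, which is the last day of the extended delivery period.

Jul 8, 2031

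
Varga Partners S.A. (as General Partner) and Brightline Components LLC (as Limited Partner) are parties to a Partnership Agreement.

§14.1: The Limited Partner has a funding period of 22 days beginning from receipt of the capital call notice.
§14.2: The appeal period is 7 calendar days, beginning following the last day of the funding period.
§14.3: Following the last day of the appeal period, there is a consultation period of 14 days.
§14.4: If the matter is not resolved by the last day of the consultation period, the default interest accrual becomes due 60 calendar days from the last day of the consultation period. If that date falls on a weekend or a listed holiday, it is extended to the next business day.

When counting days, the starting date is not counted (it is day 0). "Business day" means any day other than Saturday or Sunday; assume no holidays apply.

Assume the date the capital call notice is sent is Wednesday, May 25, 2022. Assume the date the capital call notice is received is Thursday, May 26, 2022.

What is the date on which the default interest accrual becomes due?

September 6, 2022

The last day of the funding period: May 26, 2022 + 22 days = June 17, 2022.
The last day of the appeal period: 7 calendar days after June 17, 2022 is June 24, 2022.
Adding 14 calendar days to June 24, 2022 gives July 8, 2022, which is the last day of the consultation period.
The date on which the default interest accrual becomes due: 60 calendar days after July 8, 2022 is September 6, 2022. September 6, 2022 is a Tuesday, so no roll-forward applies.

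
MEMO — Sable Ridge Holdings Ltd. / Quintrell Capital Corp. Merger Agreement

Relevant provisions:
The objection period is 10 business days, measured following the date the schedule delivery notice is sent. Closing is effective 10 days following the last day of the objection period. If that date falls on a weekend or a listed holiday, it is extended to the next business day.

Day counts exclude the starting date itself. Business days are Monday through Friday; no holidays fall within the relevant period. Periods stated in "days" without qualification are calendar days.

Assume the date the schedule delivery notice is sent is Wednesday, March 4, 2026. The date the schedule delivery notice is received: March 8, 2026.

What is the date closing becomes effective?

March 30, 2026

From Wednesday, March 4, 2026, 10 business days (Mar 5, Mar 6, Mar 9, Mar 10, Mar 11, Mar 12, Mar 13, Mar 16, Mar 17, Mar 18, skipping weekends) brings us to Wednesday, March 18, 2026, which is the last day of the objection period.
Adding 10 calendar days to March 18, 2026 gives March 28, 2026, which is the date closing becomes effective. That falls on a Saturday, so it rolls to the next business day, Monday, March 30, 2026.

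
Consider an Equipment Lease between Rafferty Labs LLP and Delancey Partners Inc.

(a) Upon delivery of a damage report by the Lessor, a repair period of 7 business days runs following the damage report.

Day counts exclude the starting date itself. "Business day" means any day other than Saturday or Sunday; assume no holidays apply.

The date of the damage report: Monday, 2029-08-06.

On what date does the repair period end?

The last day of the repair period: counting 7 business days from Monday, 2029-08-06 (Aug 7, Aug 8, Aug 9, Aug 10, Aug 13, Aug 14, Aug 15, skipping weekends) reaches Wednesday, 2029-08-15.

2029-08-15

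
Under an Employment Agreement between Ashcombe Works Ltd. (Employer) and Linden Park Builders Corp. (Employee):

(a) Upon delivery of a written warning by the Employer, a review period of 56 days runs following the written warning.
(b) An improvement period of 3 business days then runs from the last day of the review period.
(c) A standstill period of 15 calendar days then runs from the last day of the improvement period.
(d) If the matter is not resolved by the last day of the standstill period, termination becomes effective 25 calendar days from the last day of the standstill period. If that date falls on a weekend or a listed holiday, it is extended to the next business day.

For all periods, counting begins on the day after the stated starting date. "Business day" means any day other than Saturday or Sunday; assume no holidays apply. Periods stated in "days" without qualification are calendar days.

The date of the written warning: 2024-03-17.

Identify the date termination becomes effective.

2024-06-24

Adding 56 calendar days to 2024-03-17 gives 2024-05-12, which is the last day of the review period.
The last day of the improvement period: 3 business days after Sunday, 2024-05-12, skipping weekends — May 13, May 14, May 15 — lands on Wednesday, 2024-05-15.
The last day of the standstill period: 2024-05-15 + 15 days = 2024-05-30.
The date termination becomes effective: 2024-05-30 + 25 days = 2024-06-24. 2024-06-24 is a Monday, so no roll-forward applies.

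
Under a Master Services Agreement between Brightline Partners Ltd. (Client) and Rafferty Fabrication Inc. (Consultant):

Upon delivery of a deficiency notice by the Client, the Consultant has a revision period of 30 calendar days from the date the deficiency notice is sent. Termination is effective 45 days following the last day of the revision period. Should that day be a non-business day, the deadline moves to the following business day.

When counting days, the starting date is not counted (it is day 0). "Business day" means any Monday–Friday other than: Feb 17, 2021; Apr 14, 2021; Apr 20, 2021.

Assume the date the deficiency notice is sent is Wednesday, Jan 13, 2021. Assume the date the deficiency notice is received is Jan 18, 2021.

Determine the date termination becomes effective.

Mar 29, 2021

The last day of the revision period: Jan 13, 2021 + 30 days = Feb 12, 2021.
Adding 45 calendar days to Feb 12, 2021 gives Mar 29, 2021, which is the date termination becomes effective. Mar 29, 2021 is a Monday and is not a listed holiday, so no roll-forward applies.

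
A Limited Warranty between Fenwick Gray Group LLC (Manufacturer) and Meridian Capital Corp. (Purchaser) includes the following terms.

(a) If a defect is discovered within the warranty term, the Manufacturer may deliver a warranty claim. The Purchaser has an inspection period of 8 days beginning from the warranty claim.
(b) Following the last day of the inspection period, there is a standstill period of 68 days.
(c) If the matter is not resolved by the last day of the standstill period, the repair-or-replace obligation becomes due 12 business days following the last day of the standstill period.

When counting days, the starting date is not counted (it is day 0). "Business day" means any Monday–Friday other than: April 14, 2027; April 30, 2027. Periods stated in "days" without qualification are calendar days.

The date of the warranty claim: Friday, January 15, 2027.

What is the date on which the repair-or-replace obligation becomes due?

The last day of the inspection period: January 15, 2027 + 8 days = January 23, 2027.
The last day of the standstill period: 68 calendar days after January 23, 2027 is April 1, 2027.
From Thursday, April 1, 2027, 12 business days (Apr 2, Apr 5, Apr 6, Apr 7, …, Apr 16, Apr 19, Apr 20, skipping weekends and the listed holiday on Apr 14) brings us to Tuesday, April 20, 2027, which is the date on which the repair-or-replace obligation becomes due.

April 20, 2027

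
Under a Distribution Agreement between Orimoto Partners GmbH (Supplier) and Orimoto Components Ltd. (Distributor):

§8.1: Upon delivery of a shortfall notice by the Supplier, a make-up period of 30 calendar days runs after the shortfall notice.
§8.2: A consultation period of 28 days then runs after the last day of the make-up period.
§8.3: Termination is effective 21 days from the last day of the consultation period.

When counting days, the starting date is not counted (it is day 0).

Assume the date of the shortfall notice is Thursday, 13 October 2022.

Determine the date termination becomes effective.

31 December 2022

The last day of the make-up period: 30 calendar days after 13 October 2022 is 12 November 2022.
The last day of the consultation period: 28 calendar days after 12 November 2022 is 10 December 2022.
Adding 21 calendar days to 10 December 2022 gives 31 December 2022, which is the date termination becomes effective.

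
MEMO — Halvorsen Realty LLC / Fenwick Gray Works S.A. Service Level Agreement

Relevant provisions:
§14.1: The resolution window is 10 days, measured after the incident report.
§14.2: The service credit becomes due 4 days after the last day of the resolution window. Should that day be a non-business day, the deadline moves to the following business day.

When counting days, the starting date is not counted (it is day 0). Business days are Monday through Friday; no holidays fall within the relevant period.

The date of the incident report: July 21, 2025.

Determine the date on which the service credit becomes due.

Adding 10 calendar days to July 21, 2025 gives July 31, 2025, which is the last day of the resolution window.
The date on which the service credit becomes due: 4 calendar days after July 31, 2025 is August 4, 2025. August 4, 2025 is a Monday, so no roll-forward applies.

August 4, 2025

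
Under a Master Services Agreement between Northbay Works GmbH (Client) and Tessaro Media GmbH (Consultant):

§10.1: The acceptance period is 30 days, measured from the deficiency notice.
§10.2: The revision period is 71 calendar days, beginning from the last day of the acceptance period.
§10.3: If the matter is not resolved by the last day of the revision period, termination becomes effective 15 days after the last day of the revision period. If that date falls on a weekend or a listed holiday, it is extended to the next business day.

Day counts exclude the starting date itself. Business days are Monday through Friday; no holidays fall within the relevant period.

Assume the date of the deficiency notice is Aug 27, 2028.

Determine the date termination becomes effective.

Dec 21, 2028

Adding 30 calendar days to Aug 27, 2028 gives Sep 26, 2028, which is the last day of the acceptance period.
The last day of the revision period: 71 calendar days after Sep 26, 2028 is Dec 6, 2028.
Adding 15 calendar days to Dec 6, 2028 gives Dec 21, 2028, which is the date termination becomes effective. Dec 21, 2028 is a Thursday, so no roll-forward applies.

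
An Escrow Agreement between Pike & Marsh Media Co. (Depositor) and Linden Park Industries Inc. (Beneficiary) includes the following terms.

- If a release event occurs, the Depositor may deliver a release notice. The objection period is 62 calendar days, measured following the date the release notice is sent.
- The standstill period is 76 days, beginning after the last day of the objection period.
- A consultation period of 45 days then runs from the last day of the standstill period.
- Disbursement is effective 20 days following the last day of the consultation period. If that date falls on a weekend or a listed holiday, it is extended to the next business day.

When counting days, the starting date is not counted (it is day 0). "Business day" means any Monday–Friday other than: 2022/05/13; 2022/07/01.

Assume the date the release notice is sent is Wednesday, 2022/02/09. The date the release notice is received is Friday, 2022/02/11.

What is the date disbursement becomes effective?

2022/08/31

The last day of the objection period: 62 calendar days after 2022/02/09 is 2022/04/12.
Adding 76 calendar days to 2022/04/12 gives 2022/06/27, which is the last day of the standstill period.
The last day of the consultation period: 2022/06/27 + 45 days = 2022/08/11.
The date disbursement becomes effective: 20 calendar days after 2022/08/11 is 2022/08/31. 2022/08/31 is a Wednesday and is not a listed holiday, so no roll-forward applies.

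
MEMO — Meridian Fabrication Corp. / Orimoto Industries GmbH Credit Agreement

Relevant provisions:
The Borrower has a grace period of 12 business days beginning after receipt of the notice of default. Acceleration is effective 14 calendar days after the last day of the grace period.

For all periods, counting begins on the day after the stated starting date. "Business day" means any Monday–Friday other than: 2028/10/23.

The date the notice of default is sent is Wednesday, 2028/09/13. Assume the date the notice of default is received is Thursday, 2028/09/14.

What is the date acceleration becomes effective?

The last day of the grace period: counting 12 business days from Thursday, 2028/09/14 (Sep 15, Sep 18, Sep 19, Sep 20, …, Sep 28, Sep 29, Oct 2, skipping weekends) reaches Monday, 2028/10/02.
The date acceleration becomes effective: 14 calendar days after 2028/10/02 is 2028/10/16.

2028/10/16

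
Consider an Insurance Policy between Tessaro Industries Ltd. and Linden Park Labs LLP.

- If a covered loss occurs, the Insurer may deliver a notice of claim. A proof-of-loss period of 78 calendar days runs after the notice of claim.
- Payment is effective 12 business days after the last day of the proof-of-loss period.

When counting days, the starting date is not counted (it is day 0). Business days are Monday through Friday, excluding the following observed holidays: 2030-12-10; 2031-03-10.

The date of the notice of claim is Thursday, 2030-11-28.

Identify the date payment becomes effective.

2031-03-04

The last day of the proof-of-loss period: 2030-11-28 + 78 days = 2031-02-14.
The date payment becomes effective: 12 business days after Friday, 2031-02-14, skipping weekends — Feb 17, Feb 18, Feb 19, Feb 20, …, Feb 28, Mar 3, Mar 4 — lands on Tuesday, 2031-03-04.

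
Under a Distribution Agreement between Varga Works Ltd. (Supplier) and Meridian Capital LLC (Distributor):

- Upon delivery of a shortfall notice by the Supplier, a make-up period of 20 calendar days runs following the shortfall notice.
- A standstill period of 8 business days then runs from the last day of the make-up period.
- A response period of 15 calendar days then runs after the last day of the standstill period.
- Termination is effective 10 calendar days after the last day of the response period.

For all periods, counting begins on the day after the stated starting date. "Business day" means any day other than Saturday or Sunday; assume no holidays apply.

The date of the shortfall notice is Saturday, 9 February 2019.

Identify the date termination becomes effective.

The last day of the make-up period: 9 February 2019 + 20 days = 1 March 2019.
The last day of the standstill period: counting 8 business days from Friday, 1 March 2019 (Mar 4, Mar 5, Mar 6, Mar 7, Mar 8, Mar 11, Mar 12, Mar 13, skipping weekends) reaches Wednesday, 13 March 2019.
The last day of the response period: 15 calendar days after 13 March 2019 is 28 March 2019.
The date termination becomes effective: 10 calendar days after 28 March 2019 is 7 April 2019.

7 April 2019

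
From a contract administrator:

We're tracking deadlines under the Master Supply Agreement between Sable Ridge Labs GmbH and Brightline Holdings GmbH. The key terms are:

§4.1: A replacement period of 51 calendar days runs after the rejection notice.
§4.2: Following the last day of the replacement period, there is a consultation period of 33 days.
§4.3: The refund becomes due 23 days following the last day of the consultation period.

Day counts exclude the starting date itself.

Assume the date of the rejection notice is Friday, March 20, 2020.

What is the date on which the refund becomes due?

July 5, 2020

Adding 51 calendar days to March 20, 2020 gives May 10, 2020, which is the last day of the replacement period.
The last day of the consultation period: 33 calendar days after May 10, 2020 is June 12, 2020.
The date on which the refund becomes due: 23 calendar days after June 12, 2020 is July 5, 2020.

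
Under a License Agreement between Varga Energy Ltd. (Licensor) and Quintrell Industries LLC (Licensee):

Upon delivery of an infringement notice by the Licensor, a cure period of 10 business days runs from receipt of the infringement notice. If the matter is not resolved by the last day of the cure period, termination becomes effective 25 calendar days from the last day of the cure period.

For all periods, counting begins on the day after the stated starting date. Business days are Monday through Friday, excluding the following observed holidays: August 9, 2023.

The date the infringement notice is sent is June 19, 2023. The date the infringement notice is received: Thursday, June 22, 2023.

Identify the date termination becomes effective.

The last day of the cure period: 10 business days after Thursday, June 22, 2023, skipping weekends — Jun 23, Jun 26, Jun 27, Jun 28, Jun 29, Jun 30, Jul 3, Jul 4, Jul 5, Jul 6 — lands on Thursday, July 6, 2023.
The date termination becomes effective: 25 calendar days after July 6, 2023 is July 31, 2023.

July 31, 2023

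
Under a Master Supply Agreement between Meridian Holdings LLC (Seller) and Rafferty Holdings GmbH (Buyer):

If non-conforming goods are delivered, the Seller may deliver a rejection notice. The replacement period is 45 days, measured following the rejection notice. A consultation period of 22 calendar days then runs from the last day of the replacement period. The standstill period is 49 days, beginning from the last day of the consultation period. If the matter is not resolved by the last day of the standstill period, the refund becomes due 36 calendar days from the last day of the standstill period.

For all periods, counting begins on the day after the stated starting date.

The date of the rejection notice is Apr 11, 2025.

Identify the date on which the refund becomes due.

Adding 45 calendar days to Apr 11, 2025 gives May 26, 2025, which is the last day of the replacement period.
Adding 22 calendar days to May 26, 2025 gives Jun 17, 2025, which is the last day of the consultation period.
Adding 49 calendar days to Jun 17, 2025 gives Aug 5, 2025, which is the last day of the standstill period.
The date on which the refund becomes due: 36 calendar days after Aug 5, 2025 is Sep 10, 2025.

Sep 10, 2025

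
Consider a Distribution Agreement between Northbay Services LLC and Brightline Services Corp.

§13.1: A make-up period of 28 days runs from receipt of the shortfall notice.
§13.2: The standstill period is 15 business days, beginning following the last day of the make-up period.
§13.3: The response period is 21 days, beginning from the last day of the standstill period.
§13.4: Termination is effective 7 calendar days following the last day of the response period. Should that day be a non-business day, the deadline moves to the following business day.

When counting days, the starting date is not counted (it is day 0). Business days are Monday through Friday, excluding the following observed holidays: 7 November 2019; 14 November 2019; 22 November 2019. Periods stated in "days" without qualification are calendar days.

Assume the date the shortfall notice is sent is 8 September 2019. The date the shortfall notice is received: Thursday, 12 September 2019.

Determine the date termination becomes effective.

The last day of the make-up period: 12 September 2019 + 28 days = 10 October 2019.
From Thursday, 10 October 2019, 15 business days (Oct 11, Oct 14, Oct 15, Oct 16, …, Oct 29, Oct 30, Oct 31, skipping weekends) brings us to Thursday, 31 October 2019, which is the last day of the standstill period.
Adding 21 calendar days to 31 October 2019 gives 21 November 2019, which is the last day of the response period.
The date termination becomes effective: 7 calendar days after 21 November 2019 is 28 November 2019. 28 November 2019 is a Thursday and is not a listed holiday, so no roll-forward applies.

28 November 2019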